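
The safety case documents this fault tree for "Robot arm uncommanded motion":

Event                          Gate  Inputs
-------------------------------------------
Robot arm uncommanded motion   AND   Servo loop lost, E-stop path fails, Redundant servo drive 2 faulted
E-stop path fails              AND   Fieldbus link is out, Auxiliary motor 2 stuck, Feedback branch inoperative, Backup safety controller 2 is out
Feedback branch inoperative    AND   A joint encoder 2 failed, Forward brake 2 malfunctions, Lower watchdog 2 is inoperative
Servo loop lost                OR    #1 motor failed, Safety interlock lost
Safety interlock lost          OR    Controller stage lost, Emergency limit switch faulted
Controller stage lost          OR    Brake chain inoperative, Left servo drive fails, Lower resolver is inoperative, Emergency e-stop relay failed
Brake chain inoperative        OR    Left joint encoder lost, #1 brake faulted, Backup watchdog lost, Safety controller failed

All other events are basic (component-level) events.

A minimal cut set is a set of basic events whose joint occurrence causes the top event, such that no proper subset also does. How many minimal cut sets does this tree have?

9

Brake chain inoperative [OR]: union of children's cut sets → 4 cut set(s).
Controller stage lost [OR]: union of children's cut sets → 7 cut set(s).
Safety interlock lost [OR]: union of children's cut sets → 8 cut set(s).
Servo loop lost [OR]: union of children's cut sets → 9 cut set(s).
Feedback branch inoperative [AND]: one cut set from each child combined → 1 × 1 × 1 = 1 cut set(s).
E-stop path fails [AND]: one cut set from each child combined → 1 × 1 × 1 × 1 = 1 cut set(s).
Robot arm uncommanded motion [AND]: one cut set from each child combined → 9 × 1 × 1 = 9 cut set(s).
Minimal cut sets: {#1 motor failed, A joint encoder 2 failed, Auxiliary motor 2 stuck, Backup safety controller 2 is out, Fieldbus link is out, Forward brake 2 malfunctions, Lower watchdog 2 is inoperative, Redundant servo drive 2 faulted}; {A joint encoder 2 failed, Auxiliary motor 2 stuck, Backup safety controller 2 is out, Fieldbus link is out, Forward brake 2 malfunctions, Left joint encoder lost, Lower watchdog 2 is inoperative, Redundant servo drive 2 faulted}; {#1 brake faulted, A joint encoder 2 failed, Auxiliary motor 2 stuck, Backup safety controller 2 is out, Fieldbus link is out, Forward brake 2 malfunctions, Lower watchdog 2 is inoperative, Redundant servo drive 2 faulted}; {A joint encoder 2 failed, Auxiliary motor 2 stuck, Backup safety controller 2 is out, Backup watchdog lost, Fieldbus link is out, Forward brake 2 malfunctions, Lower watchdog 2 is inoperative, Redundant servo drive 2 faulted}; {A joint encoder 2 failed, Auxiliary motor 2 stuck, Backup safety controller 2 is out, Fieldbus link is out, Forward brake 2 malfunctions, Lower watchdog 2 is inoperative, Redundant servo drive 2 faulted, Safety controller failed}; {A joint encoder 2 failed, Auxiliary motor 2 stuck, Backup safety controller 2 is out, Fieldbus link is out, Forward brake 2 malfunctions, Left servo drive fails, Lower watchdog 2 is inoperative, Redundant servo drive 2 faulted}; {A joint encoder 2 failed, Auxiliary motor 2 stuck, Backup safety controller 2 is out, Fieldbus link is out, Forward brake 2 malfunctions, Lower resolver is inoperative, Lower watchdog 2 is inoperative, Redundant servo drive 2 faulted}; {A joint encoder 2 failed, Auxiliary motor 2 stuck, Backup safety controller 2 is out, Emergency e-stop relay failed, Fieldbus link is out, Forward brake 2 malfunctions, Lower watchdog 2 is inoperative, Redundant servo drive 2 faulted}; {A joint encoder 2 failed, Auxiliary motor 2 stuck, Backup safety controller 2 is out, Emergency limit switch faulted, Fieldbus link is out, Forward brake 2 malfunctions, Lower watchdog 2 is inoperative, Redundant servo drive 2 faulted}.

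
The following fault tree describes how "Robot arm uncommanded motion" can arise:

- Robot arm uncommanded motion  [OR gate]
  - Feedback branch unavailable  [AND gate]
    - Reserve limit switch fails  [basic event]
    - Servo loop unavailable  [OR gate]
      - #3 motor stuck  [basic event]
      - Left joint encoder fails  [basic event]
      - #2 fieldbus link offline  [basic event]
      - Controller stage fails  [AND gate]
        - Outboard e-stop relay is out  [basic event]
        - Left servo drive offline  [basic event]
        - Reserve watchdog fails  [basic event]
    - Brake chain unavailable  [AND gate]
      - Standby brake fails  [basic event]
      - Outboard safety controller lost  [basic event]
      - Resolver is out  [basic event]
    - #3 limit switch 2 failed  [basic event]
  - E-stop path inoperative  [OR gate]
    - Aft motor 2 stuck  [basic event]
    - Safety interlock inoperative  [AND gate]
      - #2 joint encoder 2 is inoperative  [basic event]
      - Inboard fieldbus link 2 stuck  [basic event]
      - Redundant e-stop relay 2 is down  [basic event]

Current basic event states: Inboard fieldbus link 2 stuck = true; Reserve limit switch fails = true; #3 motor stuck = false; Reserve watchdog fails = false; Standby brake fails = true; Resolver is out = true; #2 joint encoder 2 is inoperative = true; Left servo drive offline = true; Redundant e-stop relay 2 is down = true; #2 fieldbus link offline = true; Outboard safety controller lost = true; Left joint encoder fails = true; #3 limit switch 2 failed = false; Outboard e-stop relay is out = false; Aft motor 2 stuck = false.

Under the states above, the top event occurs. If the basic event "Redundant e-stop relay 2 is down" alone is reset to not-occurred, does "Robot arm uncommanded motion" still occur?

No

Counterfactual: set "Redundant e-stop relay 2 is down" to not occurred.
Controller stage fails [AND]: Outboard e-stop relay is out=not, Left servo drive offline=occurs, Reserve watchdog fails=not → not all inputs occur → does not occur.
Servo loop unavailable [OR]: #3 motor stuck=not, Left joint encoder fails=occurs, #2 fieldbus link offline=occurs, Controller stage fails=not → at least one input occurs → occurs.
Brake chain unavailable [AND]: Standby brake fails=occurs, Outboard safety controller lost=occurs, Resolver is out=occurs → all inputs occur → occurs.
Feedback branch unavailable [AND]: Reserve limit switch fails=occurs, Servo loop unavailable=occurs, Brake chain unavailable=occurs, #3 limit switch 2 failed=not → not all inputs occur → does not occur.
Safety interlock inoperative [AND]: #2 joint encoder 2 is inoperative=occurs, Inboard fieldbus link 2 stuck=occurs, Redundant e-stop relay 2 is down=not → not all inputs occur → does not occur.
E-stop path inoperative [OR]: Aft motor 2 stuck=not, Safety interlock inoperative=not → no input occurs → does not occur.
Robot arm uncommanded motion [OR]: Feedback branch unavailable=not, E-stop path inoperative=not → no input occurs → does not occur.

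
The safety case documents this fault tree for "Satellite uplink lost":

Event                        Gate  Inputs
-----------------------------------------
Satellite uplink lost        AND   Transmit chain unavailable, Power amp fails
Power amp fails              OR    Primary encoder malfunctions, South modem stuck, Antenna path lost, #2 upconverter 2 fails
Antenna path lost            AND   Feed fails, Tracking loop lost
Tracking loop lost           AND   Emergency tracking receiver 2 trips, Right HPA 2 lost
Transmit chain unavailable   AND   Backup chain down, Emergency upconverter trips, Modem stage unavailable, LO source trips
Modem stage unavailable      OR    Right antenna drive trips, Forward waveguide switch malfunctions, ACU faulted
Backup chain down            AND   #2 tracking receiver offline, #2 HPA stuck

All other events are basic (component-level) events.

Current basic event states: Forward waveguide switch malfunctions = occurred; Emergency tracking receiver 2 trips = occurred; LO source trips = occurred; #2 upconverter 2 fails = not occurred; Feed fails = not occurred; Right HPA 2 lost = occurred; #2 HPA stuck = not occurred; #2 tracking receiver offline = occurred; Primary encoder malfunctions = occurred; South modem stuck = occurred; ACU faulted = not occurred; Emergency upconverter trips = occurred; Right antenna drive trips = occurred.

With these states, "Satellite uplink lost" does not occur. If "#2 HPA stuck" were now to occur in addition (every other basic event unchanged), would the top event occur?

Counterfactual: set "#2 HPA stuck" to occurred.
Backup chain down [AND]: #2 tracking receiver offline=occurs, #2 HPA stuck=occurs → all inputs occur → occurs.
Modem stage unavailable [OR]: Right antenna drive trips=occurs, Forward waveguide switch malfunctions=occurs, ACU faulted=not → at least one input occurs → occurs.
Transmit chain unavailable [AND]: Backup chain down=occurs, Emergency upconverter trips=occurs, Modem stage unavailable=occurs, LO source trips=occurs → all inputs occur → occurs.
Tracking loop lost [AND]: Emergency tracking receiver 2 trips=occurs, Right HPA 2 lost=occurs → all inputs occur → occurs.
Antenna path lost [AND]: Feed fails=not, Tracking loop lost=occurs → not all inputs occur → does not occur.
Power amp fails [OR]: Primary encoder malfunctions=occurs, South modem stuck=occurs, Antenna path lost=not, #2 upconverter 2 fails=not → at least one input occurs → occurs.
Satellite uplink lost [AND]: Transmit chain unavailable=occurs, Power amp fails=occurs → all inputs occur → occurs.

Yes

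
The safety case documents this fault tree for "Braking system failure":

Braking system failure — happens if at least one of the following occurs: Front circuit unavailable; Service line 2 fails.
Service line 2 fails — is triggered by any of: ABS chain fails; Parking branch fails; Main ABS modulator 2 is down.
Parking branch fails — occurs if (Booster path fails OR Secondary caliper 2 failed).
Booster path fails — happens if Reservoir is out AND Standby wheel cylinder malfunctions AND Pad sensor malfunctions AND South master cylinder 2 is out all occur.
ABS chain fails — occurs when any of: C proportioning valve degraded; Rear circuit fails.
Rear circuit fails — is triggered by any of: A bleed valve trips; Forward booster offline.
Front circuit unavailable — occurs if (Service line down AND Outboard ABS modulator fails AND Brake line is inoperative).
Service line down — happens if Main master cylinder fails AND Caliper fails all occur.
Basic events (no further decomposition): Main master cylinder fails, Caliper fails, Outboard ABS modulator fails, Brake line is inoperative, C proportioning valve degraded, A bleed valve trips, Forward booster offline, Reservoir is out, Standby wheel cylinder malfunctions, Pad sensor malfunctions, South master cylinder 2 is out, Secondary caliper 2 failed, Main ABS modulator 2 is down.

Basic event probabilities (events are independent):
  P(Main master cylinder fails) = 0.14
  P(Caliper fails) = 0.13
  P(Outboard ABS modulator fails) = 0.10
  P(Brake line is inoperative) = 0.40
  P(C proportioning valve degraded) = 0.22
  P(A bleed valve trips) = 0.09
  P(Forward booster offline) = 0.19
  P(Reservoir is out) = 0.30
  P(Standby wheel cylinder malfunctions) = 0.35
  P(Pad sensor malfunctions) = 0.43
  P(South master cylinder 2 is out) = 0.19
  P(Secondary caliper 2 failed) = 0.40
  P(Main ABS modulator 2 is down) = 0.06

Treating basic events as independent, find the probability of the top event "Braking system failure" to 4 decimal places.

P(Service line down) [AND] = 0.14 × 0.13 = 0.018200
P(Front circuit unavailable) [AND] = 0.018200 × 0.10 × 0.40 = 0.000728
P(Rear circuit fails) [OR] = 1 − (1−0.09) × (1−0.19) = 0.262900
P(ABS chain fails) [OR] = 1 − (1−0.22) × (1−0.262900) = 0.425062
P(Booster path fails) [AND] = 0.30 × 0.35 × 0.43 × 0.19 = 0.008579
P(Parking branch fails) [OR] = 1 − (1−0.008579) × (1−0.40) = 0.405147
P(Service line 2 fails) [OR] = 1 − (1−0.425062) × (1−0.405147) × (1−0.06) = 0.678517
P(Braking system failure) [OR] = 1 − (1−0.000728) × (1−0.678517) = 0.678751
Rounded to 4 decimal places: P(Braking system failure) ≈ 0.6788.

0.6788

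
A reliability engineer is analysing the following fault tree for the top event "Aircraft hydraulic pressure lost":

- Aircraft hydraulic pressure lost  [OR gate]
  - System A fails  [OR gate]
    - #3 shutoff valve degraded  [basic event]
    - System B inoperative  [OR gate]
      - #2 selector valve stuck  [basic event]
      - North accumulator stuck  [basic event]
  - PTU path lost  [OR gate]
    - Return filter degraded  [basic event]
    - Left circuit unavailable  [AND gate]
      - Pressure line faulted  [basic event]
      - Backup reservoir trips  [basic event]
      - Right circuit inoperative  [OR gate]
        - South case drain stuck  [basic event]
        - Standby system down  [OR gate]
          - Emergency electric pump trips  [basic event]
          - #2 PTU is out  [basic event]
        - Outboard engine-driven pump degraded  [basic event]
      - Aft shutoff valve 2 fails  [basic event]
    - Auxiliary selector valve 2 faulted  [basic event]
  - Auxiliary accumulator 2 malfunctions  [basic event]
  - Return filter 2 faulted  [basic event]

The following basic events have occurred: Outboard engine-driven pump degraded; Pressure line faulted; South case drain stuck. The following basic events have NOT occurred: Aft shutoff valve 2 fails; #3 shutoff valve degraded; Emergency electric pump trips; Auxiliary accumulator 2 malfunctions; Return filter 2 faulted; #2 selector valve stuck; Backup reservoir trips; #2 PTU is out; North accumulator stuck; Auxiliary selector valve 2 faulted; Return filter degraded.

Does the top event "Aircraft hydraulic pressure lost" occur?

System B inoperative [OR]: #2 selector valve stuck=not, North accumulator stuck=not → no input occurs → does not occur.
System A fails [OR]: #3 shutoff valve degraded=not, System B inoperative=not → no input occurs → does not occur.
Standby system down [OR]: Emergency electric pump trips=not, #2 PTU is out=not → no input occurs → does not occur.
Right circuit inoperative [OR]: South case drain stuck=occurs, Standby system down=not, Outboard engine-driven pump degraded=occurs → at least one input occurs → occurs.
Left circuit unavailable [AND]: Pressure line faulted=occurs, Backup reservoir trips=not, Right circuit inoperative=occurs, Aft shutoff valve 2 fails=not → not all inputs occur → does not occur.
PTU path lost [OR]: Return filter degraded=not, Left circuit unavailable=not, Auxiliary selector valve 2 faulted=not → no input occurs → does not occur.
Aircraft hydraulic pressure lost [OR]: System A fails=not, PTU path lost=not, Auxiliary accumulator 2 malfunctions=not, Return filter 2 faulted=not → no input occurs → does not occur.

No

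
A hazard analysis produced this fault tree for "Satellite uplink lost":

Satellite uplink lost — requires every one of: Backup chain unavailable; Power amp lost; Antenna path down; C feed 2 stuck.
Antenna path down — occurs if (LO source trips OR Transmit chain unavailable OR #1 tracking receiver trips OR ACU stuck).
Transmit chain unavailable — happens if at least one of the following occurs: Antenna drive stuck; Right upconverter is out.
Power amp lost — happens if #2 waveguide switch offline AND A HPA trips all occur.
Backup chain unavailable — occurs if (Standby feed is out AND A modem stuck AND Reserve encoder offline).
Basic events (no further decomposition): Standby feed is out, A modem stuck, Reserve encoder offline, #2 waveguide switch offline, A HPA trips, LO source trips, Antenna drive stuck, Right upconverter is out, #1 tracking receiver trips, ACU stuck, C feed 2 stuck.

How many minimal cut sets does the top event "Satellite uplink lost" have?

5

Backup chain unavailable [AND]: one cut set from each child combined → 1 × 1 × 1 = 1 cut set(s).
Power amp lost [AND]: one cut set from each child combined → 1 × 1 = 1 cut set(s).
Transmit chain unavailable [OR]: union of children's cut sets → 2 cut set(s).
Antenna path down [OR]: union of children's cut sets → 5 cut set(s).
Satellite uplink lost [AND]: one cut set from each child combined → 1 × 1 × 5 × 1 = 5 cut set(s).
Minimal cut sets: {#2 waveguide switch offline, A HPA trips, A modem stuck, C feed 2 stuck, LO source trips, Reserve encoder offline, Standby feed is out}; {#2 waveguide switch offline, A HPA trips, A modem stuck, Antenna drive stuck, C feed 2 stuck, Reserve encoder offline, Standby feed is out}; {#2 waveguide switch offline, A HPA trips, A modem stuck, C feed 2 stuck, Reserve encoder offline, Right upconverter is out, Standby feed is out}; {#1 tracking receiver trips, #2 waveguide switch offline, A HPA trips, A modem stuck, C feed 2 stuck, Reserve encoder offline, Standby feed is out}; {#2 waveguide switch offline, A HPA trips, A modem stuck, ACU stuck, C feed 2 stuck, Reserve encoder offline, Standby feed is out}.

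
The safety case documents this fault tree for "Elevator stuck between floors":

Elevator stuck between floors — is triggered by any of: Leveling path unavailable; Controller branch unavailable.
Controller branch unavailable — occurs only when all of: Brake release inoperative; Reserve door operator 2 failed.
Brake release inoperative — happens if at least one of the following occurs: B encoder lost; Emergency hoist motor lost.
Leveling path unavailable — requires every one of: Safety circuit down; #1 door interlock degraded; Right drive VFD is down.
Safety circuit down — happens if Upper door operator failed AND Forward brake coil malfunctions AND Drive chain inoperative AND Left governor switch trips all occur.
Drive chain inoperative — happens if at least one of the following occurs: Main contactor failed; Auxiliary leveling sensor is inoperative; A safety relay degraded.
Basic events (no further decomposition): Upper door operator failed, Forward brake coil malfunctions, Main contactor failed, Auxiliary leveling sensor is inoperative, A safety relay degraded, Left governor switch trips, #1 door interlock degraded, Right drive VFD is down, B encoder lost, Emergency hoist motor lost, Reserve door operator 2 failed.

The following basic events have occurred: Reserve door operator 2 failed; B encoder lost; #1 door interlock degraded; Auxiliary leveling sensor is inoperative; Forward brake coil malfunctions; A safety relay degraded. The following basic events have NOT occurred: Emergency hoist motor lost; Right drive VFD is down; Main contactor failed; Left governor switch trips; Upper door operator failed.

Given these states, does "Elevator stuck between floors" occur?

Drive chain inoperative [OR]: Main contactor failed=not, Auxiliary leveling sensor is inoperative=occurs, A safety relay degraded=occurs → at least one input occurs → occurs.
Safety circuit down [AND]: Upper door operator failed=not, Forward brake coil malfunctions=occurs, Drive chain inoperative=occurs, Left governor switch trips=not → not all inputs occur → does not occur.
Leveling path unavailable [AND]: Safety circuit down=not, #1 door interlock degraded=occurs, Right drive VFD is down=not → not all inputs occur → does not occur.
Brake release inoperative [OR]: B encoder lost=occurs, Emergency hoist motor lost=not → at least one input occurs → occurs.
Controller branch unavailable [AND]: Brake release inoperative=occurs, Reserve door operator 2 failed=occurs → all inputs occur → occurs.
Elevator stuck between floors [OR]: Leveling path unavailable=not, Controller branch unavailable=occurs → at least one input occurs → occurs.

Yes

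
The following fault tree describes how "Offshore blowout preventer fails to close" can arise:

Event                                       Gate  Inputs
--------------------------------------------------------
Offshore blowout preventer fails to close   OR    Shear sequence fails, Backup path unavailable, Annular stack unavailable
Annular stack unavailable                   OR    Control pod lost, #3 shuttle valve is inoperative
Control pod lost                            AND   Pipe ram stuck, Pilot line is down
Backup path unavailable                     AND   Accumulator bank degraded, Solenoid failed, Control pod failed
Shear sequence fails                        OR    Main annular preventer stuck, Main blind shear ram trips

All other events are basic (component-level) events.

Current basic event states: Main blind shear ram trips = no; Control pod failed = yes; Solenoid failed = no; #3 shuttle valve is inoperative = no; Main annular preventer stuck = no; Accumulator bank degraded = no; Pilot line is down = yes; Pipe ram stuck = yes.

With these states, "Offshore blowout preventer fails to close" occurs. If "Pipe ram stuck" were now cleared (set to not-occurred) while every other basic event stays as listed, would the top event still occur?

No

Counterfactual: set "Pipe ram stuck" to not occurred.
Shear sequence fails [OR]: Main annular preventer stuck=not, Main blind shear ram trips=not → no input occurs → does not occur.
Backup path unavailable [AND]: Accumulator bank degraded=not, Solenoid failed=not, Control pod failed=occurs → not all inputs occur → does not occur.
Control pod lost [AND]: Pipe ram stuck=not, Pilot line is down=occurs → not all inputs occur → does not occur.
Annular stack unavailable [OR]: Control pod lost=not, #3 shuttle valve is inoperative=not → no input occurs → does not occur.
Offshore blowout preventer fails to close [OR]: Shear sequence fails=not, Backup path unavailable=not, Annular stack unavailable=not → no input occurs → does not occur.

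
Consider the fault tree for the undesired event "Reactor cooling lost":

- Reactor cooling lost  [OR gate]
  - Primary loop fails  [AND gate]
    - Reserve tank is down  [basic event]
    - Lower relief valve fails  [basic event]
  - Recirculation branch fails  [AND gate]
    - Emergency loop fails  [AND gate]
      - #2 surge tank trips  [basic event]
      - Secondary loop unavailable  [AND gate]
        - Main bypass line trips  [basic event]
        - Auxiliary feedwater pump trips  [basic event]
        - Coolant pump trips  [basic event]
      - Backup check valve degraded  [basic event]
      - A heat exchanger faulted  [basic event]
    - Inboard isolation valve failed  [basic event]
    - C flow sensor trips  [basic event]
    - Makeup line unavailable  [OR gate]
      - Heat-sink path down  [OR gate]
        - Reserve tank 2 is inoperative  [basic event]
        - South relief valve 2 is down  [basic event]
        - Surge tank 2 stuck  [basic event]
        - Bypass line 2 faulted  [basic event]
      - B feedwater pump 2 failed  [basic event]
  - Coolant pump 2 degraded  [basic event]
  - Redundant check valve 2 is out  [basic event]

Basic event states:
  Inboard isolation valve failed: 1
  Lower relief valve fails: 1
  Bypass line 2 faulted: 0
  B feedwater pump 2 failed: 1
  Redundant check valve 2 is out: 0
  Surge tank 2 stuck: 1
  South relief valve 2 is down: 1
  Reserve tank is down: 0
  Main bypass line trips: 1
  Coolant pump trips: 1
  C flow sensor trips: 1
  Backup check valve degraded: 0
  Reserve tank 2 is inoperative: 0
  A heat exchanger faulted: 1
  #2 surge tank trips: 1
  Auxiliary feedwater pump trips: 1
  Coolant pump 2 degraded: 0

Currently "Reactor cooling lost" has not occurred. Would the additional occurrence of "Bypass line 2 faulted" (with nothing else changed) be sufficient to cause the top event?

No

Counterfactual: set "Bypass line 2 faulted" to occurred.
Primary loop fails [AND]: Reserve tank is down=not, Lower relief valve fails=occurs → not all inputs occur → does not occur.
Secondary loop unavailable [AND]: Main bypass line trips=occurs, Auxiliary feedwater pump trips=occurs, Coolant pump trips=occurs → all inputs occur → occurs.
Emergency loop fails [AND]: #2 surge tank trips=occurs, Secondary loop unavailable=occurs, Backup check valve degraded=not, A heat exchanger faulted=occurs → not all inputs occur → does not occur.
Heat-sink path down [OR]: Reserve tank 2 is inoperative=not, South relief valve 2 is down=occurs, Surge tank 2 stuck=occurs, Bypass line 2 faulted=occurs → at least one input occurs → occurs.
Makeup line unavailable [OR]: Heat-sink path down=occurs, B feedwater pump 2 failed=occurs → at least one input occurs → occurs.
Recirculation branch fails [AND]: Emergency loop fails=not, Inboard isolation valve failed=occurs, C flow sensor trips=occurs, Makeup line unavailable=occurs → not all inputs occur → does not occur.
Reactor cooling lost [OR]: Primary loop fails=not, Recirculation branch fails=not, Coolant pump 2 degraded=not, Redundant check valve 2 is out=not → no input occurs → does not occur.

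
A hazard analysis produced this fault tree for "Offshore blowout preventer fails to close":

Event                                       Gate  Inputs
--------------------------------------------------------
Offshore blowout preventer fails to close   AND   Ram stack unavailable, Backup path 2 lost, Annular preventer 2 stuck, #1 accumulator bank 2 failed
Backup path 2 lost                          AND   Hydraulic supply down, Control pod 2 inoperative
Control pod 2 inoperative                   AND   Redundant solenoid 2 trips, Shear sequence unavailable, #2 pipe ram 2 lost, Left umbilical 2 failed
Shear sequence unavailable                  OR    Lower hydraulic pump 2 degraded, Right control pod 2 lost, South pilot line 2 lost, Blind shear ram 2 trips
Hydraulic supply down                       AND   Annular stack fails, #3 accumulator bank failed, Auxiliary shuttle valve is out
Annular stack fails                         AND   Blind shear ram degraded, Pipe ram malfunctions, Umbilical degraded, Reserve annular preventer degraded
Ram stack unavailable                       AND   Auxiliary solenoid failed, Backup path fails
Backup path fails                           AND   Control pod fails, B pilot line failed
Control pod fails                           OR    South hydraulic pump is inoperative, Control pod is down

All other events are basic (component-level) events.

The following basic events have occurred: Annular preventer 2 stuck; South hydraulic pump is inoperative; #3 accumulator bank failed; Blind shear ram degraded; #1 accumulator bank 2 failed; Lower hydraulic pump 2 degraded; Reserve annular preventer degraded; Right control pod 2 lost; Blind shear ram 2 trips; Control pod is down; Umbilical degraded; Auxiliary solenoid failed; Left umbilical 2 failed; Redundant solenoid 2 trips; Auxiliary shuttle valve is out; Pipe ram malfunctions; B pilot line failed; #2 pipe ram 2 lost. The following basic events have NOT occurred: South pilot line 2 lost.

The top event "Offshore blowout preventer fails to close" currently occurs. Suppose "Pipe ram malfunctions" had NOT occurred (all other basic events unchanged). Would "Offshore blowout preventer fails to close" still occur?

No

Counterfactual: set "Pipe ram malfunctions" to not occurred.
Control pod fails [OR]: South hydraulic pump is inoperative=occurs, Control pod is down=occurs → at least one input occurs → occurs.
Backup path fails [AND]: Control pod fails=occurs, B pilot line failed=occurs → all inputs occur → occurs.
Ram stack unavailable [AND]: Auxiliary solenoid failed=occurs, Backup path fails=occurs → all inputs occur → occurs.
Annular stack fails [AND]: Blind shear ram degraded=occurs, Pipe ram malfunctions=not, Umbilical degraded=occurs, Reserve annular preventer degraded=occurs → not all inputs occur → does not occur.
Hydraulic supply down [AND]: Annular stack fails=not, #3 accumulator bank failed=occurs, Auxiliary shuttle valve is out=occurs → not all inputs occur → does not occur.
Shear sequence unavailable [OR]: Lower hydraulic pump 2 degraded=occurs, Right control pod 2 lost=occurs, South pilot line 2 lost=not, Blind shear ram 2 trips=occurs → at least one input occurs → occurs.
Control pod 2 inoperative [AND]: Redundant solenoid 2 trips=occurs, Shear sequence unavailable=occurs, #2 pipe ram 2 lost=occurs, Left umbilical 2 failed=occurs → all inputs occur → occurs.
Backup path 2 lost [AND]: Hydraulic supply down=not, Control pod 2 inoperative=occurs → not all inputs occur → does not occur.
Offshore blowout preventer fails to close [AND]: Ram stack unavailable=occurs, Backup path 2 lost=not, Annular preventer 2 stuck=occurs, #1 accumulator bank 2 failed=occurs → not all inputs occur → does not occur.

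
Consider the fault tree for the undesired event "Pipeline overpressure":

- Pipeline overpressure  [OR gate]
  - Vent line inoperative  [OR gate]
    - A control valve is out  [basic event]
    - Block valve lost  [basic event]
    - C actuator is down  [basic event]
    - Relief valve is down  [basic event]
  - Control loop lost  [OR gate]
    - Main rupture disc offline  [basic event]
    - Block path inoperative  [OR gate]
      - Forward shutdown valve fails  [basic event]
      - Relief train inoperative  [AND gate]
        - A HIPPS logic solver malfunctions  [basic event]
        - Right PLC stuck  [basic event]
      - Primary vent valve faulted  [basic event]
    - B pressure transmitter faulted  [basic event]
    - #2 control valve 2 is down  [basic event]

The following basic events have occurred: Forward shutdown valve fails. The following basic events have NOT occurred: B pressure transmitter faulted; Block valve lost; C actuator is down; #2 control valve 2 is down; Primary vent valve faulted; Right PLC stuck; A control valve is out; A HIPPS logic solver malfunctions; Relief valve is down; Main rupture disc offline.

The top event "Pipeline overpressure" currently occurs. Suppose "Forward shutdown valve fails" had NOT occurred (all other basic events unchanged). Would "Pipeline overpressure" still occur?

Counterfactual: set "Forward shutdown valve fails" to not occurred.
Vent line inoperative [OR]: A control valve is out=not, Block valve lost=not, C actuator is down=not, Relief valve is down=not → no input occurs → does not occur.
Relief train inoperative [AND]: A HIPPS logic solver malfunctions=not, Right PLC stuck=not → not all inputs occur → does not occur.
Block path inoperative [OR]: Forward shutdown valve fails=not, Relief train inoperative=not, Primary vent valve faulted=not → no input occurs → does not occur.
Control loop lost [OR]: Main rupture disc offline=not, Block path inoperative=not, B pressure transmitter faulted=not, #2 control valve 2 is down=not → no input occurs → does not occur.
Pipeline overpressure [OR]: Vent line inoperative=not, Control loop lost=not → no input occurs → does not occur.

No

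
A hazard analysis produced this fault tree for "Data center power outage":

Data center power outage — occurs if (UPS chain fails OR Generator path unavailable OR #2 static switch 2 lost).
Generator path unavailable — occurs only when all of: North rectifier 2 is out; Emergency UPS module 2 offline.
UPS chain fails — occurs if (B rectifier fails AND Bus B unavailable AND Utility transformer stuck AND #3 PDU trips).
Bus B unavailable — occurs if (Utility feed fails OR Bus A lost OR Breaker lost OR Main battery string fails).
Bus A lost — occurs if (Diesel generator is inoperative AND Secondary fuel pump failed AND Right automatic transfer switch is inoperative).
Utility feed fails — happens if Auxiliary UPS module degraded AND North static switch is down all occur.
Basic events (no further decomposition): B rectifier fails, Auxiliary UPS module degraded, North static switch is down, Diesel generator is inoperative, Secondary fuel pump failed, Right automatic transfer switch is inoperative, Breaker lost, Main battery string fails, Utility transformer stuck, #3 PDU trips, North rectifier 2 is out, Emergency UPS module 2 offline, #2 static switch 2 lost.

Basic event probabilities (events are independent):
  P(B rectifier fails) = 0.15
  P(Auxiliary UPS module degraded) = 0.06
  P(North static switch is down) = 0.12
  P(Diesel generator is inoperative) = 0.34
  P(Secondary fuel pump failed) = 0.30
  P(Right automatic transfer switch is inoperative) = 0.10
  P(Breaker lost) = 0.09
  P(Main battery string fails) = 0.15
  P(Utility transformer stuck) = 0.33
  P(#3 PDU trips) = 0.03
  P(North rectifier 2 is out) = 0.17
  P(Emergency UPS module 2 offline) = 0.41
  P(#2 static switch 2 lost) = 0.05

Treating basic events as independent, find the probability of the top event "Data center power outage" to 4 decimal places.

0.1165

P(Utility feed fails) [AND] = 0.06 × 0.12 = 0.007200
P(Bus A lost) [AND] = 0.34 × 0.30 × 0.10 = 0.010200
P(Bus B unavailable) [OR] = 1 − (1−0.007200) × (1−0.010200) × (1−0.09) × (1−0.15) = 0.239902
P(UPS chain fails) [AND] = 0.15 × 0.239902 × 0.33 × 0.03 = 0.000356
P(Generator path unavailable) [AND] = 0.17 × 0.41 = 0.069700
P(Data center power outage) [OR] = 1 − (1−0.000356) × (1−0.069700) × (1−0.05) = 0.116530
Rounded to 4 decimal places: P(Data center power outage) ≈ 0.1165.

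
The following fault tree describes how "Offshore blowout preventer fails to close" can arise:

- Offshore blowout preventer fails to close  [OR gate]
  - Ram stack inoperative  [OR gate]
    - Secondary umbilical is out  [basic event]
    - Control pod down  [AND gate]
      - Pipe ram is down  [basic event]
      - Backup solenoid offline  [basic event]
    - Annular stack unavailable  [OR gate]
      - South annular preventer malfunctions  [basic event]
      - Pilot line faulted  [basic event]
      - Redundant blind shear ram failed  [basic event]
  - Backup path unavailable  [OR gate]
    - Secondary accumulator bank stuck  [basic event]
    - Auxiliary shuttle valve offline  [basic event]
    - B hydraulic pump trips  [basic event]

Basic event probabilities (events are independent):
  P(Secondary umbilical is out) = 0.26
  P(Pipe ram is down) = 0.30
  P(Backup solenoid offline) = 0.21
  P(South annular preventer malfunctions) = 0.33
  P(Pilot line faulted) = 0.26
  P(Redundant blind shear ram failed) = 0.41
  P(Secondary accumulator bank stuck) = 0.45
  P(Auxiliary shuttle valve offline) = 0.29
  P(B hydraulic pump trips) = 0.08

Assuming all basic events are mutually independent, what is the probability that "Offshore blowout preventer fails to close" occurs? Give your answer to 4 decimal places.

0.9271

P(Control pod down) [AND] = 0.30 × 0.21 = 0.063000
P(Annular stack unavailable) [OR] = 1 − (1−0.33) × (1−0.26) × (1−0.41) = 0.707478
P(Ram stack inoperative) [OR] = 1 − (1−0.26) × (1−0.063000) × (1−0.707478) = 0.797171
P(Backup path unavailable) [OR] = 1 − (1−0.45) × (1−0.29) × (1−0.08) = 0.640740
P(Offshore blowout preventer fails to close) [OR] = 1 − (1−0.797171) × (1−0.640740) = 0.927132
Rounded to 4 decimal places: P(Offshore blowout preventer fails to close) ≈ 0.9271.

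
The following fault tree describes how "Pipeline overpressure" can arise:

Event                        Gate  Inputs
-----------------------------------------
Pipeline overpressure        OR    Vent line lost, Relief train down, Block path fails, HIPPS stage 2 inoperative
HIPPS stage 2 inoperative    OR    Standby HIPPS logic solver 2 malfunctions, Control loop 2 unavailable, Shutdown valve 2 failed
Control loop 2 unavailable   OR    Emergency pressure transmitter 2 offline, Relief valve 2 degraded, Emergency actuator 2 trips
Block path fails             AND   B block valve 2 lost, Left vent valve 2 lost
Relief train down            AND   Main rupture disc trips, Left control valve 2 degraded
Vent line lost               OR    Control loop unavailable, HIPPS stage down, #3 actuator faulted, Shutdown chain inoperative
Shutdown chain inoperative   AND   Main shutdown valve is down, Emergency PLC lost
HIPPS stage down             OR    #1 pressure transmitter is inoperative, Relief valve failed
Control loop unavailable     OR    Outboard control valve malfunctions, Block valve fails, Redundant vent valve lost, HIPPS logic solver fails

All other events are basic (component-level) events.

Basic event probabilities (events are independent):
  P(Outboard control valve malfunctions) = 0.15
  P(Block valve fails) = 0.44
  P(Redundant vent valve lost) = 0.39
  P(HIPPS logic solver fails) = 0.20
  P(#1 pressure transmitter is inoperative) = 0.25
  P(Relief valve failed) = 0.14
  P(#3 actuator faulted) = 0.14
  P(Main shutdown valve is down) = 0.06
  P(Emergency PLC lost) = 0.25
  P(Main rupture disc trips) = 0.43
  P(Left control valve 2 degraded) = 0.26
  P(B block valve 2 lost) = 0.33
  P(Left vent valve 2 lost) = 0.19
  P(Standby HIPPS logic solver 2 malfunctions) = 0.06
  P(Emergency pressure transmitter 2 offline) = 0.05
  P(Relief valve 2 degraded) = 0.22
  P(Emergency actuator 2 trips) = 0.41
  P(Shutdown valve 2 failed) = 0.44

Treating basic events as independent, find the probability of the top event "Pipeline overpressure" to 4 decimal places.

0.9757

P(Control loop unavailable) [OR] = 1 − (1−0.15) × (1−0.44) × (1−0.39) × (1−0.20) = 0.767712
P(HIPPS stage down) [OR] = 1 − (1−0.25) × (1−0.14) = 0.355000
P(Shutdown chain inoperative) [AND] = 0.06 × 0.25 = 0.015000
P(Vent line lost) [OR] = 1 − (1−0.767712) × (1−0.355000) × (1−0.14) × (1−0.015000) = 0.873083
P(Relief train down) [AND] = 0.43 × 0.26 = 0.111800
P(Block path fails) [AND] = 0.33 × 0.19 = 0.062700
P(Control loop 2 unavailable) [OR] = 1 − (1−0.05) × (1−0.22) × (1−0.41) = 0.562810
P(HIPPS stage 2 inoperative) [OR] = 1 − (1−0.06) × (1−0.562810) × (1−0.44) = 0.769863
P(Pipeline overpressure) [OR] = 1 − (1−0.873083) × (1−0.111800) × (1−0.062700) × (1−0.769863) = 0.975684
Rounded to 4 decimal places: P(Pipeline overpressure) ≈ 0.9757.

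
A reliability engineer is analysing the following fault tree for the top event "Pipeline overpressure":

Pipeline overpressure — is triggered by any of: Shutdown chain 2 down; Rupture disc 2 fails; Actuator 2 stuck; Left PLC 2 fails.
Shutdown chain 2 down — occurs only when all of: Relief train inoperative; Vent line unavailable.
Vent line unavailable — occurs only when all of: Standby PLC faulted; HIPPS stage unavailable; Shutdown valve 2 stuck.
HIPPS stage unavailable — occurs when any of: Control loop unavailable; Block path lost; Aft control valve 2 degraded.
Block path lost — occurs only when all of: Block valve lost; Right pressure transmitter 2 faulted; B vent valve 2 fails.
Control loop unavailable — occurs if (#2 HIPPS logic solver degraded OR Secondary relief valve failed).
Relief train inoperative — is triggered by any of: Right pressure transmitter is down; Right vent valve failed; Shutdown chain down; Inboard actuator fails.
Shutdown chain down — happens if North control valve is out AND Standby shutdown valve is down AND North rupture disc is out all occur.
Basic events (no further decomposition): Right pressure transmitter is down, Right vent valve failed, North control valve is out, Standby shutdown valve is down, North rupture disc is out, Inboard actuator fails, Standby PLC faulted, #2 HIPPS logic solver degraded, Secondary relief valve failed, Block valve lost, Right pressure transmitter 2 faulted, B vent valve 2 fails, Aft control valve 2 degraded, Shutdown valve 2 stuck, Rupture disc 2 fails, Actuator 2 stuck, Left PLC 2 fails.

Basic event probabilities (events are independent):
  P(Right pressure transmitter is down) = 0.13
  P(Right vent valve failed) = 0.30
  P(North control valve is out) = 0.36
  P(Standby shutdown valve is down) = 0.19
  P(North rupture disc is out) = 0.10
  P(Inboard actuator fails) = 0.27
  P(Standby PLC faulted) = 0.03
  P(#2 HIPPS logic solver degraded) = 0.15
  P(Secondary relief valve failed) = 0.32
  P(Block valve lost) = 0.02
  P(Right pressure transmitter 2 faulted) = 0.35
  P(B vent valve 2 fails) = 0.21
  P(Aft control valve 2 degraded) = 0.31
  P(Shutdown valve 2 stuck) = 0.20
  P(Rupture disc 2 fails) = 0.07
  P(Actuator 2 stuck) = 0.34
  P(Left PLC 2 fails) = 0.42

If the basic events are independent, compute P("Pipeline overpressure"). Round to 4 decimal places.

0.6447

P(Shutdown chain down) [AND] = 0.36 × 0.19 × 0.10 = 0.006840
P(Relief train inoperative) [OR] = 1 − (1−0.13) × (1−0.30) × (1−0.006840) × (1−0.27) = 0.558471
P(Control loop unavailable) [OR] = 1 − (1−0.15) × (1−0.32) = 0.422000
P(Block path lost) [AND] = 0.02 × 0.35 × 0.21 = 0.001470
P(HIPPS stage unavailable) [OR] = 1 − (1−0.422000) × (1−0.001470) × (1−0.31) = 0.601766
P(Vent line unavailable) [AND] = 0.03 × 0.601766 × 0.20 = 0.003611
P(Shutdown chain 2 down) [AND] = 0.558471 × 0.003611 = 0.002017
P(Pipeline overpressure) [OR] = 1 − (1−0.002017) × (1−0.07) × (1−0.34) × (1−0.42) = 0.644714
Rounded to 4 decimal places: P(Pipeline overpressure) ≈ 0.6447.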